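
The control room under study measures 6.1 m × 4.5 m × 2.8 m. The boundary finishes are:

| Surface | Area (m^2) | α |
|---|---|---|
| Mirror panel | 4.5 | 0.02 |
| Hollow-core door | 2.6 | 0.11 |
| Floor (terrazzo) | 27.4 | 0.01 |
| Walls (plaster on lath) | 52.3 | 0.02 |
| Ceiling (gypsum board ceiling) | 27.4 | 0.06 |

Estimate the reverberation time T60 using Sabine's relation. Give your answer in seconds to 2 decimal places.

Summing Sᵢαᵢ: 0.090 + 0.286 + 0.274 + 1.046 + 1.644 → A = 3.340 sabins.
V = 6.1·4.5·2.8 = 76.86 m³.
T = 0.161 V/A = 0.161·76.86/3.340 = 3.70 s.

3.70 sec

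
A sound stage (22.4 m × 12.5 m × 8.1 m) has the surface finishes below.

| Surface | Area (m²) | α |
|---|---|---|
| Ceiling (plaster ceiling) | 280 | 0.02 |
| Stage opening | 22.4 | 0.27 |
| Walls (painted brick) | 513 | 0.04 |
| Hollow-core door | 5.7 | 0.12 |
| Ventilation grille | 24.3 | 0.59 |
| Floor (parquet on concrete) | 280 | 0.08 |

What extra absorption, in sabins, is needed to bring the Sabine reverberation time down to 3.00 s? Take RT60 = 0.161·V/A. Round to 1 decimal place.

A₁ = Σ Sᵢαᵢ = 280·0.02 + 22.4·0.27 + 513·0.04 + 5.7·0.12 + 24.3·0.59 + 280·0.08 = 69.589 sabins.
V = 2268 m³. Required absorption A₂ = 0.161 × 2268 / 3.00 = 121.716 sabins.
Shortfall: 121.716 − 69.589 = 52.1 sabins.

52.1 sabins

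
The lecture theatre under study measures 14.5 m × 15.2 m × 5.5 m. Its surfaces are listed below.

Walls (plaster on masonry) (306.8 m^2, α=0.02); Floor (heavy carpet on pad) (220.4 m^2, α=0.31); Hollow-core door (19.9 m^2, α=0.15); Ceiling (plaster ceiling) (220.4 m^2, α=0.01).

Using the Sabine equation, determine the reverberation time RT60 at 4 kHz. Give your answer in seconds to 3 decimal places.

2.450 sec

Total absorption A = 306.8*0.02 + 220.4*0.31 + 19.9*0.15 + 220.4*0.01
  = 6.136 + 68.324 + 2.985 + 2.204 = 79.649 m^2 sabins.
V = 14.5·15.2·5.5 = 1212.2 m³.
T = 0.161 V/A = 0.161·1212.2/79.649 = 2.450 s.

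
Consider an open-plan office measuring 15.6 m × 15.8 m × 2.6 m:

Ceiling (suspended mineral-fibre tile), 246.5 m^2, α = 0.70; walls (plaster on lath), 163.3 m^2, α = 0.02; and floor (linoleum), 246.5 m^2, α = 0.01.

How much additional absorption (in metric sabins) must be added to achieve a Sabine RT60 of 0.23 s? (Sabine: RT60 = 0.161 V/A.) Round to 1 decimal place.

270.3 sabins

Equivalent absorption area: A₁ = 246.5*0.70 + 163.3*0.02 + 246.5*0.01 = 178.281 m^2.
For T = 0.23 s, need A₂ = 0.161·V/T = 0.161·640.848/0.23 = 448.594 sabins.
Additional absorption ΔA = 448.594 − 178.281 = 270.3 sabins.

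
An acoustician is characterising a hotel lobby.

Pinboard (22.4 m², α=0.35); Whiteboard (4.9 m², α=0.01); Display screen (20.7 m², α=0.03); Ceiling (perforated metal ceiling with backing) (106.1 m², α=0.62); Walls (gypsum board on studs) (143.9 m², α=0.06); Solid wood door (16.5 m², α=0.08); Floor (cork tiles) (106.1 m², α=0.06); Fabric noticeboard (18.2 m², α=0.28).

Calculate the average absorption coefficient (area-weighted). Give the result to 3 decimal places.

0.218

S = Σ Sᵢ = 22.4 + 4.9 + 20.7 + 106.1 + 143.9 + 16.5 + 106.1 + 18.2 = 438.8 m².
Weighted sum Σ Sα = 95.708.
ᾱ = 95.708 / 438.8 = 0.218.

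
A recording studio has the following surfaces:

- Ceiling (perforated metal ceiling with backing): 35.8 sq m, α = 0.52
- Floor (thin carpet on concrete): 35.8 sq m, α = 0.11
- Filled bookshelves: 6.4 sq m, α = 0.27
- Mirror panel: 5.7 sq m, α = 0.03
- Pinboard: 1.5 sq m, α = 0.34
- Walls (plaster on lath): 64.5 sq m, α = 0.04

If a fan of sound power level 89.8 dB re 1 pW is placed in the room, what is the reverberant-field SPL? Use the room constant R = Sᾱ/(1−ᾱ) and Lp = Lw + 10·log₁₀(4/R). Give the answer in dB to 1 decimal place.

A = 27.543 sabins; S = 149.7 sq m.
ᾱ = 27.543/149.7 = 0.1840; R = Sᾱ/(1−ᾱ) = 27.543/(1−0.1840) = 33.754 sq m.
Lp = 89.8 + 10·log₁₀(4/33.754) = 89.8 + (-9.26) = 80.5 dB.

80.5 dB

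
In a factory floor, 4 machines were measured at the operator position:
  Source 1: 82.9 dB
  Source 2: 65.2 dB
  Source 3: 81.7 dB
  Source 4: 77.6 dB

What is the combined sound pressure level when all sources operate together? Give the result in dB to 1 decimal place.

Σ 10^(Lᵢ/10) = 4.038e+08.
Back to dB: 10·log₁₀ Σ = 86.1 dB.

86.1 dB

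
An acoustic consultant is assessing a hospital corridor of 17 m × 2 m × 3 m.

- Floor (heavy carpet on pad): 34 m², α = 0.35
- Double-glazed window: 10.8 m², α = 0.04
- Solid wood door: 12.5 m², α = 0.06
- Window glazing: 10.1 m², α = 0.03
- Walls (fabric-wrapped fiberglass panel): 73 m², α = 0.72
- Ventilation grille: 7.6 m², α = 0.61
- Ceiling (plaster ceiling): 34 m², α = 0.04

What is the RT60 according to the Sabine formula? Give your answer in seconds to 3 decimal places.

Equivalent absorption area: A = 34·0.35 + 10.8·0.04 + 12.5·0.06 + 10.1·0.03 + 73·0.72 + 7.6·0.61 + 34·0.04 = 71.941 m².
Volume V = 17 × 2 × 3 = 102 m³.
Sabine: RT60 = 0.161 × 102 / 71.941 = 0.228 s.

0.228 sec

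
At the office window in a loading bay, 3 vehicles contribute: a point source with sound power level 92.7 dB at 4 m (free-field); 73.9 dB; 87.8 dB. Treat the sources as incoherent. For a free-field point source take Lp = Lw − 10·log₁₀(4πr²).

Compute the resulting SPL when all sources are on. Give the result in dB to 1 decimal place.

88.0 dB

Source at 4 m: Lp = 92.7 − 10·log₁₀(4π·4²) = 92.7 − 10·log₁₀(201.062) = 69.7 dB.
Converting to relative power and adding: 10^(69.7/10) + 10^(73.9/10) + 10^(87.8/10) = 6.364e+08.
Back to dB: 10·log₁₀ Σ = 88.0 dB.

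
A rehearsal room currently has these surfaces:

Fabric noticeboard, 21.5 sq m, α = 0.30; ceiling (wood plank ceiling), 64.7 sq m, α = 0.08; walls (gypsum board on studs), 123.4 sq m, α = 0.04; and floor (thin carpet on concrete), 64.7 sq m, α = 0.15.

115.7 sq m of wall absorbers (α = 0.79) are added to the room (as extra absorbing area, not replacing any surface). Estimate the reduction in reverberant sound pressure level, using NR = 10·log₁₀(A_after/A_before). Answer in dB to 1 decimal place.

6.5 dB

Total absorption A_before = 21.5·0.30 + 64.7·0.08 + 123.4·0.04 + 64.7·0.15
  = 6.450 + 5.176 + 4.936 + 9.705 = 26.267 sq m sabins.
Added absorption = 115.7 × 0.79 = 91.403 sabins.
A_after = 26.267 + 91.403 = 117.670 sabins.
NR = 10·log₁₀(117.670/26.267) = 6.5 dB.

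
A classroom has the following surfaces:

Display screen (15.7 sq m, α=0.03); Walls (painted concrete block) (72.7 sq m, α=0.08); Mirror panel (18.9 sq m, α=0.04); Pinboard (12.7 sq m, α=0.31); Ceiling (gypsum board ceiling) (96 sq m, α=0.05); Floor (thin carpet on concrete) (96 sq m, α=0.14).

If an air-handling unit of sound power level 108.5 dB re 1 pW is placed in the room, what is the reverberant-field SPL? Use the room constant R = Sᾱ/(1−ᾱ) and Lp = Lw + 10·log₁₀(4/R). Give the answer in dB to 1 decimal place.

A = 29.220 sabins; S = 312.0 sq m.
ᾱ = 0.0937, so room constant R = A/(1−ᾱ) = 32.241 sq m.
Lp = Lw + 10 log₁₀(4/R) = 108.5 -9.06 = 99.4 dB.

99.4 dB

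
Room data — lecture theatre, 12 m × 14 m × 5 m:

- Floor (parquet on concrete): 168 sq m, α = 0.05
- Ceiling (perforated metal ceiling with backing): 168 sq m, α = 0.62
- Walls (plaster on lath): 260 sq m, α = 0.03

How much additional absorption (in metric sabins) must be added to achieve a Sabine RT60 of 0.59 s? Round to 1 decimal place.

108.9 sabins

Summing Sᵢαᵢ: 8.400 + 104.160 + 7.800 → A₁ = 120.360 sabins.
Target A₂ = 0.161·840/0.59 = 229.220 sabins (V = 840 m³).
Shortfall: 229.220 − 120.360 = 108.9 sabins.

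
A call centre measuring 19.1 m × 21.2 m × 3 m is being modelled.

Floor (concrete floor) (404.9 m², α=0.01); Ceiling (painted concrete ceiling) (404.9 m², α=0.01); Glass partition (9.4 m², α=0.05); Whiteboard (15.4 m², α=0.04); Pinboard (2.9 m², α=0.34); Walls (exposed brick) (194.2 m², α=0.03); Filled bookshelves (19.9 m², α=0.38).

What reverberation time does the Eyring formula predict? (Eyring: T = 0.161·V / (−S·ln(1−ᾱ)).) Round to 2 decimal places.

Total surface area S = 404.9 + 404.9 + 9.4 + 15.4 + 2.9 + 194.2 + 19.9 = 1051.6 m².
Absorption A = 404.9·0.01 + 404.9·0.01 + 9.4·0.05 + 15.4·0.04 + 2.9·0.34 + 194.2·0.03 + 19.9·0.38 = 23.558 sabins.
Mean coefficient ᾱ = A/S = 0.0224.
−S·ln(1−ᾱ) = −1051.6 × ln(1 − 0.0224) = 23.824.
V = 19.1 × 21.2 × 3 = 1214.76 m³.
RT60 = 0.161 × 1214.76 / 23.824 = 8.21 s.

8.21 sec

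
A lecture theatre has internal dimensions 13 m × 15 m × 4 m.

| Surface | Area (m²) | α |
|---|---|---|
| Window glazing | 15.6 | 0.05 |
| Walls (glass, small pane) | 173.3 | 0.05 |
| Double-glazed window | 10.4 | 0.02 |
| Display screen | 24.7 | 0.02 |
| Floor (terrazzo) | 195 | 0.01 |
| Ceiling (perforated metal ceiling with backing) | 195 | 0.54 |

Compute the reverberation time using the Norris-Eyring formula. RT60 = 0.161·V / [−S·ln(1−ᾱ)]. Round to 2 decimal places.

Total surface area S = 15.6 + 173.3 + 10.4 + 24.7 + 195 + 195 = 614.0 m².
Σ(Sᵢαᵢ) = 15.6×0.05 + 173.3×0.05 + 10.4×0.02 + 24.7×0.02 + 195×0.01 + 195×0.54 = 117.397.
Mean coefficient ᾱ = A/S = 0.1912.
−S·ln(1−ᾱ) = −614.0 × ln(1 − 0.1912) = 130.293.
V = 13 × 15 × 4 = 780 m³.
RT60 = 0.161 × 780 / 130.293 = 0.96 s.

0.96 s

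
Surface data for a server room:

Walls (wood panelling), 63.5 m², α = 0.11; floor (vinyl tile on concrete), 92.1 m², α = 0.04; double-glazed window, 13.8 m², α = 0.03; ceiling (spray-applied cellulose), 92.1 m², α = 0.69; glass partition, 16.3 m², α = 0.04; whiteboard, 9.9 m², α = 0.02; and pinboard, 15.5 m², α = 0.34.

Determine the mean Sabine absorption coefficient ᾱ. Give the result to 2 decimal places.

0.27

Total surface area S = 303.2 m².
Σ(Sᵢαᵢ) = 63.5*0.11 + 92.1*0.04 + 13.8*0.03 + 92.1*0.69 + 16.3*0.04 + 9.9*0.02 + 15.5*0.34 = 80.752.
ᾱ = A/S = 0.27.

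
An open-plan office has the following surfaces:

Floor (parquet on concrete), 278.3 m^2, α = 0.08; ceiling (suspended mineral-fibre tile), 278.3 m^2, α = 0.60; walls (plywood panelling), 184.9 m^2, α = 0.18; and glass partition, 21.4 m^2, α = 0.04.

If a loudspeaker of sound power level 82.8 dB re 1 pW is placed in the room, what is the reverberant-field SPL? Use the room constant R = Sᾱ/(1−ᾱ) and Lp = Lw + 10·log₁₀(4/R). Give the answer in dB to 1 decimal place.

63.8 dB

Σ(Sᵢαᵢ) = 278.3×0.08 + 278.3×0.60 + 184.9×0.18 + 21.4×0.04 = 223.382; total area S = 762.9 m^2.
ᾱ = 0.2928, so room constant R = A/(1−ᾱ) = 315.868 m^2.
Lp = 82.8 + 10·log₁₀(4/315.868) = 82.8 + (-18.97) = 63.8 dB.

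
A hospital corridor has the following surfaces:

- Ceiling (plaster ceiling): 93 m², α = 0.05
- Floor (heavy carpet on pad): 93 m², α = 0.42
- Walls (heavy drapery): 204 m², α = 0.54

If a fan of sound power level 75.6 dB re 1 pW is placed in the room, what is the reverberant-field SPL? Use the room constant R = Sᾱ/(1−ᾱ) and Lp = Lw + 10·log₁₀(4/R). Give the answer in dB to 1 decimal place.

A = 153.870 sabins; S = 390.0 m².
ᾱ = 0.3945, so room constant R = A/(1−ᾱ) = 254.121 m².
Lp = 75.6 + 10·log₁₀(4/254.121) = 75.6 + (-18.03) = 57.6 dB.

57.6 dB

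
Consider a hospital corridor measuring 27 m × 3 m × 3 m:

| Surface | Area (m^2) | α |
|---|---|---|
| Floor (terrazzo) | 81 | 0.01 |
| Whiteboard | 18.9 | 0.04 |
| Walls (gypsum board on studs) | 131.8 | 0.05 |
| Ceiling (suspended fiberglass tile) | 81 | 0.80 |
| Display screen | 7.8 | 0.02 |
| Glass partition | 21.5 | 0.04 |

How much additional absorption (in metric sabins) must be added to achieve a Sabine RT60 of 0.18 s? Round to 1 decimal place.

Summing Sᵢαᵢ: 0.810 + 0.756 + 6.590 + 64.800 + 0.156 + 0.860 → A₁ = 73.972 sabins.
For T = 0.18 s, need A₂ = 0.161·V/T = 0.161·243/0.18 = 217.350 sabins.
Additional absorption ΔA = 217.350 − 73.972 = 143.4 sabins.

143.4 sabins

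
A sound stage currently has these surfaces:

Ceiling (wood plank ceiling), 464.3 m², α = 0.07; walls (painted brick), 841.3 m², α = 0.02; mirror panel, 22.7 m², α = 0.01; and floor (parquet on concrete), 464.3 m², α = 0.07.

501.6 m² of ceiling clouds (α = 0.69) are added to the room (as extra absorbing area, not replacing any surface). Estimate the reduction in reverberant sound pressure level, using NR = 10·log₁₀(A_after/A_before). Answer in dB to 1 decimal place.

7.2 dB

A_before = Σ Sᵢαᵢ = 464.3·0.07 + 841.3·0.02 + 22.7·0.01 + 464.3·0.07 = 82.055 sabins.
Treatment contributes 501.6·0.69 = 346.104 sabins.
New total A_after = 428.159 sabins.
Reduction = 10 log₁₀(A_after/A_before) = 10 log₁₀(5.2180) = 7.2 dB.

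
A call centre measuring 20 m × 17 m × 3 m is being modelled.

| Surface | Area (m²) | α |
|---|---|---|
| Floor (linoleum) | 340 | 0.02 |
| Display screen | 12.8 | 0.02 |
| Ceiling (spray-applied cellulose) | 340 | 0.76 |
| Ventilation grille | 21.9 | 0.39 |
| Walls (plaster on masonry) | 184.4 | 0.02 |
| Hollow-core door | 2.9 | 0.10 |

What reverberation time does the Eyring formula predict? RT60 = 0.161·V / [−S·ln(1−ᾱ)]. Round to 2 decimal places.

0.49 s

Total surface area S = 340 + 12.8 + 340 + 21.9 + 184.4 + 2.9 = 902.0 m².
Absorption A = 340×0.02 + 12.8×0.02 + 340×0.76 + 21.9×0.39 + 184.4×0.02 + 2.9×0.10 = 277.975 sabins.
ᾱ = 277.975 / 902.0 = 0.3082.
−S·ln(1−ᾱ) = −902.0 × ln(1 − 0.3082) = 332.349.
V = 20 × 17 × 3 = 1020 m³.
RT60 = 0.161 × 1020 / 332.349 = 0.49 s.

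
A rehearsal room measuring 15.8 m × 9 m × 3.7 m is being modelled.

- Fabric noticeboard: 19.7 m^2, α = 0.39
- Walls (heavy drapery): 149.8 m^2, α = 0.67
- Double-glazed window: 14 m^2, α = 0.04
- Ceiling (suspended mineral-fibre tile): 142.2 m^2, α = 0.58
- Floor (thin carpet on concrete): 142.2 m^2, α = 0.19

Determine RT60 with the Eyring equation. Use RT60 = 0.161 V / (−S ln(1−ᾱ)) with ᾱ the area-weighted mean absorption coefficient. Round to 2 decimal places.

S = Σ Sᵢ = 467.9 m^2.
Absorption A = 19.7·0.39 + 149.8·0.67 + 14·0.04 + 142.2·0.58 + 142.2·0.19 = 218.103 sabins.
ᾱ = 218.103 / 467.9 = 0.4661.
Eyring denominator: −S ln(1−ᾱ) = 293.629.
V = 15.8 × 9 × 3.7 = 526.14 m³.
RT60 = 0.161 × 526.14 / 293.629 = 0.29 s.

0.29 sec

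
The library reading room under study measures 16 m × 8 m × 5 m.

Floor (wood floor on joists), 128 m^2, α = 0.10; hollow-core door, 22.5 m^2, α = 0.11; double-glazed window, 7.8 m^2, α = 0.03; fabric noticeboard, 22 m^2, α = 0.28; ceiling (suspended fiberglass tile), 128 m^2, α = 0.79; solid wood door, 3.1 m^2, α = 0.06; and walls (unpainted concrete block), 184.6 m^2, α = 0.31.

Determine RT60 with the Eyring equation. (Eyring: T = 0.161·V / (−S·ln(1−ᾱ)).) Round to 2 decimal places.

Total surface area S = 128 + 22.5 + 7.8 + 22 + 128 + 3.1 + 184.6 = 496.0 m^2.
Absorption A = 128·0.10 + 22.5·0.11 + 7.8·0.03 + 22·0.28 + 128·0.79 + 3.1·0.06 + 184.6·0.31 = 180.201 sabins.
ᾱ = 180.201 / 496.0 = 0.3633.
−S·ln(1−ᾱ) = −496.0 × ln(1 − 0.3633) = 223.923.
V = 16 × 8 × 5 = 640 m³.
T = 0.161·V/[−S·ln(1−ᾱ)] = 0.161·640/223.923 = 0.46 s.

0.46 s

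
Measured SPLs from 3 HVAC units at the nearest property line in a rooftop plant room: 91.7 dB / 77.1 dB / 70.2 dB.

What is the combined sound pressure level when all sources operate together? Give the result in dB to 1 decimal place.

91.9 dB

Converting to relative power and adding: 10^(91.7/10) + 10^(77.1/10) + 10^(70.2/10) = 1.541e+09.
Back to dB: 10·log₁₀ Σ = 91.9 dB.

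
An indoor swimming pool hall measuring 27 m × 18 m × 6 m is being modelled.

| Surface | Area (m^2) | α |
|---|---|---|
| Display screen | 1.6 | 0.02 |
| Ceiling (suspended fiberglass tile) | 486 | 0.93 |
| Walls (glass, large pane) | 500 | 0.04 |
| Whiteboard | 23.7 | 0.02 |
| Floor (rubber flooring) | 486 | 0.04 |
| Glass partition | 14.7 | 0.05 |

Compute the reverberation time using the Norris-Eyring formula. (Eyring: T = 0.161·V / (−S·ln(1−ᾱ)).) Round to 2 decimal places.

0.79 s

S = Σ Sᵢ = 1512.0 m^2.
Σ(Sᵢαᵢ) = 1.6·0.02 + 486·0.93 + 500·0.04 + 23.7·0.02 + 486·0.04 + 14.7·0.05 = 492.661.
Mean coefficient ᾱ = A/S = 0.3258.
Eyring denominator: −S ln(1−ᾱ) = 596.073.
V = 27 × 18 × 6 = 2916 m³.
RT60 = 0.161 × 2916 / 596.073 = 0.79 s.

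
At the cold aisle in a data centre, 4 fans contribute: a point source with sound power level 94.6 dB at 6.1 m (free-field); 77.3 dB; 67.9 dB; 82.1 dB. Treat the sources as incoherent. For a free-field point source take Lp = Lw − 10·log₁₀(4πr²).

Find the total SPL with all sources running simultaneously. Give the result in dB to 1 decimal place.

83.6 dB

Source at 6.1 m: Lp = 94.6 − 10·log₁₀(4π·6.1²) = 94.6 − 10·log₁₀(467.595) = 67.9 dB.
Sum in the linear (power) domain: Σ 10^(Lᵢ/10) = 10^(67.9/10) + 10^(77.3/10) + 10^(67.9/10) + 10^(82.1/10) = 2.282e+08.
Back to dB: 10·log₁₀ Σ = 83.6 dB.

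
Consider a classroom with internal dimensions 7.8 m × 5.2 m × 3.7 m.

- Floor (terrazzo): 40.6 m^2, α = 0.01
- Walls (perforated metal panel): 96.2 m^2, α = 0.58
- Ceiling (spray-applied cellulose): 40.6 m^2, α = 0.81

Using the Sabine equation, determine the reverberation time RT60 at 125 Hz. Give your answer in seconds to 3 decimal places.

0.271 seconds

Equivalent absorption area: A = 40.6×0.01 + 96.2×0.58 + 40.6×0.81 = 89.088 m^2.
Volume V = 7.8 × 5.2 × 3.7 = 150.072 m³.
Sabine: RT60 = 0.161 × 150.072 / 89.088 = 0.271 s.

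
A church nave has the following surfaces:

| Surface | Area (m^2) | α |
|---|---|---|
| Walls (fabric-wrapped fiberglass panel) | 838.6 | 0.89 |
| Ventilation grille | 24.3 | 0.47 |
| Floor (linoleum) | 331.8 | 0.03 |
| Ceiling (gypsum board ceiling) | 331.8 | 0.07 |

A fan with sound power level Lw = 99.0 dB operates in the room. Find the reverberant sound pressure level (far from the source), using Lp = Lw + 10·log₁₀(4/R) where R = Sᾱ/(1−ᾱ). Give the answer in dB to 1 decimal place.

72.9 dB

A = 790.955 sabins; S = 1526.5 m^2.
ᾱ = 790.955/1526.5 = 0.5181; R = Sᾱ/(1−ᾱ) = 790.955/(1−0.5181) = 1641.326 m^2.
Lp = 99.0 + 10·log₁₀(4/1641.326) = 99.0 + (-26.13) = 72.9 dB.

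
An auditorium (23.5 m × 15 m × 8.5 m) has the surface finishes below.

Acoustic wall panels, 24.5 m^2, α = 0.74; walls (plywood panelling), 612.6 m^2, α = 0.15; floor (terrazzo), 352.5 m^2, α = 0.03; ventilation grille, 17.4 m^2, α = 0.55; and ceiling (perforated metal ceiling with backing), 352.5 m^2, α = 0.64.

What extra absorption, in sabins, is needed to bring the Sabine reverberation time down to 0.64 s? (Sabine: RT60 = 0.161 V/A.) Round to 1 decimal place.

Total absorption A₁ = 24.5×0.74 + 612.6×0.15 + 352.5×0.03 + 17.4×0.55 + 352.5×0.64
  = 18.130 + 91.890 + 10.575 + 9.570 + 225.600 = 355.765 m^2 sabins.
For T = 0.64 s, need A₂ = 0.161·V/T = 0.161·2996.25/0.64 = 753.744 sabins.
Additional absorption ΔA = 753.744 − 355.765 = 398.0 sabins.

398.0 sabins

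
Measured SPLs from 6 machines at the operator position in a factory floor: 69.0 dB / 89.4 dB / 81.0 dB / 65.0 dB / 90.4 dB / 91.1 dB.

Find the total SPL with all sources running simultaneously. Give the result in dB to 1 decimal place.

Converting to relative power and adding: 10^(69.0/10) + 10^(89.4/10) + 10^(81.0/10) + 10^(65.0/10) + 10^(90.4/10) + 10^(91.1/10) = 3.393e+09.
L_total = 10·log₁₀(3.393e+09) = 95.3 dB.

95.3 dB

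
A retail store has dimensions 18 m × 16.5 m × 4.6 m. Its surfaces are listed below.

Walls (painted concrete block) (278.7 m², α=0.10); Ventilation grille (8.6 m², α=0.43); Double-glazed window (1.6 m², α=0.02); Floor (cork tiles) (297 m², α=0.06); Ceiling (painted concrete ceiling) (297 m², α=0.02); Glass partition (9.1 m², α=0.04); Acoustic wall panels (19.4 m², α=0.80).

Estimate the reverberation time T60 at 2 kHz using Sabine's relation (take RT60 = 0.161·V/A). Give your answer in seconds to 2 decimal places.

A = Σ Sᵢαᵢ = 278.7×0.10 + 8.6×0.43 + 1.6×0.02 + 297×0.06 + 297×0.02 + 9.1×0.04 + 19.4×0.80 = 71.244 sabins.
Room volume: 1366.2 m³.
T = 0.161 V/A = 0.161·1366.2/71.244 = 3.09 s.

3.09 sec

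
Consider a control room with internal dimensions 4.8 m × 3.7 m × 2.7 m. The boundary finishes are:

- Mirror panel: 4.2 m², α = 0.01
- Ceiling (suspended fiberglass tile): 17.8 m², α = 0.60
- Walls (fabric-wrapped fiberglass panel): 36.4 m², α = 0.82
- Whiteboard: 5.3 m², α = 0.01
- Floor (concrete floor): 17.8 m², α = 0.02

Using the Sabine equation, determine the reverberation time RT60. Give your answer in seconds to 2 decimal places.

0.19 s

Equivalent absorption area: A = 4.2×0.01 + 17.8×0.60 + 36.4×0.82 + 5.3×0.01 + 17.8×0.02 = 40.979 m².
V = 4.8·3.7·2.7 = 47.952 m³.
Sabine: RT60 = 0.161 × 47.952 / 40.979 = 0.19 s.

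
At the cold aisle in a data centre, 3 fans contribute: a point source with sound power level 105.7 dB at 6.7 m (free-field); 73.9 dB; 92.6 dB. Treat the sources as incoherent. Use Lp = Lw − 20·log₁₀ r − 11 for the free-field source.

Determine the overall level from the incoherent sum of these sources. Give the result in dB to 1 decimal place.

Source at 6.7 m: Lp = 105.7 − 20·log₁₀(6.7) − 11 = 78.2 dB.
Converting to relative power and adding: 10^(78.2/10) + 10^(73.9/10) + 10^(92.6/10) = 1.91e+09.
Combined level = 10 log₁₀(1.91e+09) = 92.8 dB.

92.8 dB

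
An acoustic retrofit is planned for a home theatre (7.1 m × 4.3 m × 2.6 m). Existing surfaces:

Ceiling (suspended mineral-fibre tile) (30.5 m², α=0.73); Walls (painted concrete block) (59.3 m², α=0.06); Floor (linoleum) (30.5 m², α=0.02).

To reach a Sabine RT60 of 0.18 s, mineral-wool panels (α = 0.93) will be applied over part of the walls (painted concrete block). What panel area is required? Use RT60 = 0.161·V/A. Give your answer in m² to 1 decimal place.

51.2

Summing Sᵢαᵢ: 22.265 + 3.558 + 0.610 → A₁ = 26.433 sabins.
Required A₂ = 0.161·79.378/0.18 = 70.999 sabins.
Absorption to add: 70.999 − 26.433 = 44.566 sabins.
Each m² of panel replacing the walls (painted concrete block) adds (0.93 − 0.06) = 0.87 sabins.
Panel area = 44.566 / 0.87 = 51.2 m².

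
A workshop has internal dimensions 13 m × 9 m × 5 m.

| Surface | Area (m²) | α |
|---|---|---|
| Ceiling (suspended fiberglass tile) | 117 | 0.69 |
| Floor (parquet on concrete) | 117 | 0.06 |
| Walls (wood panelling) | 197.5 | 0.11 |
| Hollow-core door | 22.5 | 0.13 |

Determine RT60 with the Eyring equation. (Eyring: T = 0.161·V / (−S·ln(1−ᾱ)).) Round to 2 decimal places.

S = Σ Sᵢ = 454.0 m².
Σ(Sᵢαᵢ) = 117×0.69 + 117×0.06 + 197.5×0.11 + 22.5×0.13 = 112.400.
Mean coefficient ᾱ = A/S = 0.2476.
Eyring denominator: −S ln(1−ᾱ) = 129.157.
V = 13 × 9 × 5 = 585 m³.
RT60 = 0.161 × 585 / 129.157 = 0.73 s.

0.73 sec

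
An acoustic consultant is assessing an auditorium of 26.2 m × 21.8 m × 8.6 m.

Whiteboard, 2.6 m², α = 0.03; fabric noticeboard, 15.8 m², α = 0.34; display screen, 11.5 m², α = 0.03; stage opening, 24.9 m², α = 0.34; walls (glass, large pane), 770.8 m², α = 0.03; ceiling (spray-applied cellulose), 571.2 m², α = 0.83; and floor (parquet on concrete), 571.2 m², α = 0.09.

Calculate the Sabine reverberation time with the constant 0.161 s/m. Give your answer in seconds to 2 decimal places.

Equivalent absorption area: A = 2.6*0.03 + 15.8*0.34 + 11.5*0.03 + 24.9*0.34 + 770.8*0.03 + 571.2*0.83 + 571.2*0.09 = 562.889 m².
V = 26.2·21.8·8.6 = 4911.976 m³.
Sabine: RT60 = 0.161 × 4911.976 / 562.889 = 1.40 s.

1.40 seconds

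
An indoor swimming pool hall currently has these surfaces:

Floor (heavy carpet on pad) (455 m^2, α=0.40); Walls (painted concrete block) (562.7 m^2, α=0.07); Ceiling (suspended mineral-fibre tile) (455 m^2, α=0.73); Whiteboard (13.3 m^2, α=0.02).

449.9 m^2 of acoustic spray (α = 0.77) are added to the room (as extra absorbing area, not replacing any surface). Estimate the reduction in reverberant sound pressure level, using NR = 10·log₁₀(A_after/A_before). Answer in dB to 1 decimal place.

Total absorption A_before = 455×0.40 + 562.7×0.07 + 455×0.73 + 13.3×0.02
  = 182.000 + 39.389 + 332.150 + 0.266 = 553.805 m^2 sabins.
Added absorption = 449.9 × 0.77 = 346.423 sabins.
A_after = 553.805 + 346.423 = 900.228 sabins.
Reduction = 10 log₁₀(A_after/A_before) = 10 log₁₀(1.6255) = 2.1 dB.

2.1 dB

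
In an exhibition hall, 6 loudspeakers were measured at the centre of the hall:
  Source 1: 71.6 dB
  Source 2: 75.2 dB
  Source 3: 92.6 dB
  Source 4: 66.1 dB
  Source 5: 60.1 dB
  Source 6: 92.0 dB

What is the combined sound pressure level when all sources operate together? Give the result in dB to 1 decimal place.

95.4 dB

Sum in the linear (power) domain: Σ 10^(Lᵢ/10) = 10^(71.6/10) + 10^(75.2/10) + 10^(92.6/10) + 10^(66.1/10) + 10^(60.1/10) + 10^(92.0/10) = 3.457e+09.
Combined level = 10 log₁₀(3.457e+09) = 95.4 dB.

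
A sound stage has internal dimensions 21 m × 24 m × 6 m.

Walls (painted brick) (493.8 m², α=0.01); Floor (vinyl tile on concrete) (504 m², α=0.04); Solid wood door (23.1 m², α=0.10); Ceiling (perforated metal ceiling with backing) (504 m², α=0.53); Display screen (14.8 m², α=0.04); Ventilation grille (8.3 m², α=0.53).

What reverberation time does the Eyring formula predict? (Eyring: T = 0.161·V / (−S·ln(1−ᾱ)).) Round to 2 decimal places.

Total surface area S = 493.8 + 504 + 23.1 + 504 + 14.8 + 8.3 = 1548.0 m².
Absorption A = 493.8·0.01 + 504·0.04 + 23.1·0.10 + 504·0.53 + 14.8·0.04 + 8.3·0.53 = 299.519 sabins.
Mean coefficient ᾱ = A/S = 0.1935.
Eyring denominator: −S ln(1−ᾱ) = 332.900.
V = 21 × 24 × 6 = 3024 m³.
T = 0.161·V/[−S·ln(1−ᾱ)] = 0.161·3024/332.900 = 1.46 s.

1.46 sec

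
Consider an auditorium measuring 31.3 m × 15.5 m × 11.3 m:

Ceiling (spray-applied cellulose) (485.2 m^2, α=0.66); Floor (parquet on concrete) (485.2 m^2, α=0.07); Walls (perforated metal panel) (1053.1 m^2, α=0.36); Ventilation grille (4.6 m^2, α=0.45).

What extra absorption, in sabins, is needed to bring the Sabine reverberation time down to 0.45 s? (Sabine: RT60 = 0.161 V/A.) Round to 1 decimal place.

Total absorption A₁ = 485.2×0.66 + 485.2×0.07 + 1053.1×0.36 + 4.6×0.45
  = 320.232 + 33.964 + 379.116 + 2.070 = 735.382 m^2 sabins.
For T = 0.45 s, need A₂ = 0.161·V/T = 0.161·5482.195/0.45 = 1961.408 sabins.
Shortfall: 1961.408 − 735.382 = 1226.0 sabins.

1226.0 sabins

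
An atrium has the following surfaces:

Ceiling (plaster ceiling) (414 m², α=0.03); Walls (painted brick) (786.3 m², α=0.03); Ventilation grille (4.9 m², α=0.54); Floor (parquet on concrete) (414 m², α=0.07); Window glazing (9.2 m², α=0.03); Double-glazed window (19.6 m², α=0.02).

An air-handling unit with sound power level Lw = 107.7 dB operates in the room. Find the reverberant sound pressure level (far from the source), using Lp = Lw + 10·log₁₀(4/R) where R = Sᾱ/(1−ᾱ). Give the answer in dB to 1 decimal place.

A = 68.303 sabins; S = 1648.0 m².
ᾱ = 0.0414, so room constant R = A/(1−ᾱ) = 71.253 m².
Lp = 107.7 + 10·log₁₀(4/71.253) = 107.7 + (-12.51) = 95.2 dB.

95.2 dB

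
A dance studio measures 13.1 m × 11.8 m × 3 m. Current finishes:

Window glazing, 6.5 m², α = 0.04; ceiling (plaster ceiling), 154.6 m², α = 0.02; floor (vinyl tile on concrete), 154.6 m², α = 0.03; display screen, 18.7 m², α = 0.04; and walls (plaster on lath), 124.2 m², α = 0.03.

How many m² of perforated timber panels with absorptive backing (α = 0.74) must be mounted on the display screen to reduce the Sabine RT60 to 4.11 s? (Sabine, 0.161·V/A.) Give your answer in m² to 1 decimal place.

A₁ = Σ Sᵢαᵢ = 6.5*0.04 + 154.6*0.02 + 154.6*0.03 + 18.7*0.04 + 124.2*0.03 = 12.464 sabins.
V = 463.74 m³. Target absorption A₂ = 0.161 × 463.74 / 4.11 = 18.166 sabins.
ΔA needed = 18.166 − 12.464 = 5.702 sabins.
Each m² of panel replacing the display screen adds (0.74 − 0.04) = 0.70 sabins.
Area = ΔA/Δα = 5.702/0.70 = 8.1 m².

8.1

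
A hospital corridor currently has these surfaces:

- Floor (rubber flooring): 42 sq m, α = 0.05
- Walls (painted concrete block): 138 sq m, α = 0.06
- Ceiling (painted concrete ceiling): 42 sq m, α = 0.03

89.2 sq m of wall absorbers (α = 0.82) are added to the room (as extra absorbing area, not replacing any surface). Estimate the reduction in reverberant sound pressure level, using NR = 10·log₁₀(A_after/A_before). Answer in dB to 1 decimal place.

Equivalent absorption area: A_before = 42×0.05 + 138×0.06 + 42×0.03 = 11.640 sq m.
Treatment contributes 89.2·0.82 = 73.144 sabins.
A_after = 11.640 + 73.144 = 84.784 sabins.
NR = 10·log₁₀(84.784/11.640) = 8.6 dB.

8.6 dB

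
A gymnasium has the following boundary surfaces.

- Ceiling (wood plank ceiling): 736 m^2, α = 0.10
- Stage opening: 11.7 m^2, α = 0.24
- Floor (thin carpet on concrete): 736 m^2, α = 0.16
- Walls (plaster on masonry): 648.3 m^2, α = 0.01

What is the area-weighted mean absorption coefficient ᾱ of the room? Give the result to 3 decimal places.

0.094

S = Σ Sᵢ = 736 + 11.7 + 736 + 648.3 = 2132.0 m^2.
Weighted sum Σ Sα = 200.651.
ᾱ = 200.651 / 2132.0 = 0.094.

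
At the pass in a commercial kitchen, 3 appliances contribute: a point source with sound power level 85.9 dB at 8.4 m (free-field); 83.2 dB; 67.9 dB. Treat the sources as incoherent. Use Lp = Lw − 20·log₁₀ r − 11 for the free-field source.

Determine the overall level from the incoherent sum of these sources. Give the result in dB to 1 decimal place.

Source at 8.4 m: Lp = 85.9 − 20·log₁₀(8.4) − 11 = 56.4 dB.
Sum in the linear (power) domain: Σ 10^(Lᵢ/10) = 10^(56.4/10) + 10^(83.2/10) + 10^(67.9/10) = 2.155e+08.
L_total = 10·log₁₀(2.155e+08) = 83.3 dB.

83.3 dB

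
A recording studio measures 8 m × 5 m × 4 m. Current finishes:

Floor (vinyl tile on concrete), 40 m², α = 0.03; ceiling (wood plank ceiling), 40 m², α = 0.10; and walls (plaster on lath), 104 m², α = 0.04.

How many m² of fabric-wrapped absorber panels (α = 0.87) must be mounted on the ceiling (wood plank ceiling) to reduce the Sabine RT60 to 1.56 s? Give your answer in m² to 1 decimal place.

Total absorption A₁ = 40×0.03 + 40×0.10 + 104×0.04
  = 1.200 + 4.000 + 4.160 = 9.360 m² sabins.
V = 160 m³. Target absorption A₂ = 0.161 × 160 / 1.56 = 16.513 sabins.
ΔA needed = 16.513 − 9.360 = 7.153 sabins.
Each m² of panel replacing the ceiling (wood plank ceiling) adds (0.87 − 0.10) = 0.77 sabins.
Area = ΔA/Δα = 7.153/0.77 = 9.3 m².

9.3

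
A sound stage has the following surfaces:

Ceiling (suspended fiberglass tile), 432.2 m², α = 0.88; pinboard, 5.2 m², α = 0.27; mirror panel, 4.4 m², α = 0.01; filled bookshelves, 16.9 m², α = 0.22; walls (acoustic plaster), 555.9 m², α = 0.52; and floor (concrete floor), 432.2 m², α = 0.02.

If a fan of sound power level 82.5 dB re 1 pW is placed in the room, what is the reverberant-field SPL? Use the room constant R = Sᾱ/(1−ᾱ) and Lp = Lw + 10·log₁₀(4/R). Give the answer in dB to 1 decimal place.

Σ(Sᵢαᵢ) = 432.2×0.88 + 5.2×0.27 + 4.4×0.01 + 16.9×0.22 + 555.9×0.52 + 432.2×0.02 = 683.214; total area S = 1446.8 m².
ᾱ = 0.4722, so room constant R = A/(1−ᾱ) = 1294.456 m².
Lp = Lw + 10 log₁₀(4/R) = 82.5 -25.10 = 57.4 dB.

57.4 dB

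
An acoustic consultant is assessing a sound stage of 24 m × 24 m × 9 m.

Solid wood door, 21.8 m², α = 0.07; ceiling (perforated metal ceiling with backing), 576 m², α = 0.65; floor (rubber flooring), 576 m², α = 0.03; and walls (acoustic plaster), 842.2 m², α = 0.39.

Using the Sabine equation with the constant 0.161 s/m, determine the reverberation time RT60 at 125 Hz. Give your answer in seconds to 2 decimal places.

1.16 seconds

Total absorption A = 21.8×0.07 + 576×0.65 + 576×0.03 + 842.2×0.39
  = 1.526 + 374.400 + 17.280 + 328.458 = 721.664 m² sabins.
Room volume: 5184 m³.
RT60 = 0.161 · V / A = 0.161 × 5184 / 721.664 = 1.16 s.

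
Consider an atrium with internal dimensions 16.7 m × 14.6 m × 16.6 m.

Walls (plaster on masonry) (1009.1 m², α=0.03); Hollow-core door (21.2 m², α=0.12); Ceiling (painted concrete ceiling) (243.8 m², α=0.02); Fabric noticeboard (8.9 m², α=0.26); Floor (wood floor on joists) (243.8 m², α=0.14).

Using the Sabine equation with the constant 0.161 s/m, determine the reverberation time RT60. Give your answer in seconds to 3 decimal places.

8.789 seconds

Summing Sᵢαᵢ: 30.273 + 2.544 + 4.876 + 2.314 + 34.132 → A = 74.139 sabins.
Room volume: 4047.412 m³.
Sabine: RT60 = 0.161 × 4047.412 / 74.139 = 8.789 s.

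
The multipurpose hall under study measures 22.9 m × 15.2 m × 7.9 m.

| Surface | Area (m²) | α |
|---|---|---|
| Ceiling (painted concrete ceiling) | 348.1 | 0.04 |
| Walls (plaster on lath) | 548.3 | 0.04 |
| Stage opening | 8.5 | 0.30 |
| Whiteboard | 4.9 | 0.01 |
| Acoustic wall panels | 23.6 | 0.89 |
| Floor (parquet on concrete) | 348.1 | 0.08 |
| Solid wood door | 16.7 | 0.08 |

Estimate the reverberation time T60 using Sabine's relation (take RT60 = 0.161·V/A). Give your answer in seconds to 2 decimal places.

Equivalent absorption area: A = 348.1*0.04 + 548.3*0.04 + 8.5*0.30 + 4.9*0.01 + 23.6*0.89 + 348.1*0.08 + 16.7*0.08 = 88.643 m².
Room volume: 2749.832 m³.
RT60 = 0.161 · V / A = 0.161 × 2749.832 / 88.643 = 4.99 s.

4.99 seconds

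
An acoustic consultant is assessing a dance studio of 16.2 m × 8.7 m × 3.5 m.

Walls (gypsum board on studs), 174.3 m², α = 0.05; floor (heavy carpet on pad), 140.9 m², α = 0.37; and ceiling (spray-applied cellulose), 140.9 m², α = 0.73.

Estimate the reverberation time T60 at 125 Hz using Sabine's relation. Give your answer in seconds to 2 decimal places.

Summing Sᵢαᵢ: 8.715 + 52.133 + 102.857 → A = 163.705 sabins.
Volume V = 16.2 × 8.7 × 3.5 = 493.29 m³.
Sabine: RT60 = 0.161 × 493.29 / 163.705 = 0.49 s.

0.49 s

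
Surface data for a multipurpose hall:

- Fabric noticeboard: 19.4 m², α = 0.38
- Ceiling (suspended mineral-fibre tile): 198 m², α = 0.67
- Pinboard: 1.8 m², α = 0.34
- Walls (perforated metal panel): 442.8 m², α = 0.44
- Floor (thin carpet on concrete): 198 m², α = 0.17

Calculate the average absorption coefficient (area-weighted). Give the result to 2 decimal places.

0.43

Total surface area S = 860.0 m².
Σ(Sᵢαᵢ) = 19.4·0.38 + 198·0.67 + 1.8·0.34 + 442.8·0.44 + 198·0.17 = 369.136.
ᾱ = 369.136 / 860.0 = 0.43.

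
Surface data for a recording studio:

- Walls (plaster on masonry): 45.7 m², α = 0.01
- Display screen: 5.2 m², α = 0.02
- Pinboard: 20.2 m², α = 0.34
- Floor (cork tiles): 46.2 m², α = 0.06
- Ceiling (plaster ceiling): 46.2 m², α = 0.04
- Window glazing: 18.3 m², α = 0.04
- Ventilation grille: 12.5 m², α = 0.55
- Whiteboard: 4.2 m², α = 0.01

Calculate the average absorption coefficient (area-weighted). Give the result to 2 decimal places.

0.10

Total surface area S = 198.5 m².
A = 45.7*0.01 + 5.2*0.02 + 20.2*0.34 + 46.2*0.06 + 46.2*0.04 + 18.3*0.04 + 12.5*0.55 + 4.2*0.01 = 19.698 sabins.
ᾱ = A/S = 0.10.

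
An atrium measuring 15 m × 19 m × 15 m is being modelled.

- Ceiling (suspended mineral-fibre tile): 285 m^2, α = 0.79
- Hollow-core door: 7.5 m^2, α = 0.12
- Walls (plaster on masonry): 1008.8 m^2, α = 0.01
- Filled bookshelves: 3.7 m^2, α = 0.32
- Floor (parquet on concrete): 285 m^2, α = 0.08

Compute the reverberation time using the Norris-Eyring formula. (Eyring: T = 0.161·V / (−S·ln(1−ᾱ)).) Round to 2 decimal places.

Total surface area S = 285 + 7.5 + 1008.8 + 3.7 + 285 = 1590.0 m^2.
Σ(Sᵢαᵢ) = 285·0.79 + 7.5·0.12 + 1008.8·0.01 + 3.7·0.32 + 285·0.08 = 260.122.
Mean coefficient ᾱ = A/S = 0.1636.
−S·ln(1−ᾱ) = −1590.0 × ln(1 − 0.1636) = 284.051.
V = 15 × 19 × 15 = 4275 m³.
T = 0.161·V/[−S·ln(1−ᾱ)] = 0.161·4275/284.051 = 2.42 s.

2.42 s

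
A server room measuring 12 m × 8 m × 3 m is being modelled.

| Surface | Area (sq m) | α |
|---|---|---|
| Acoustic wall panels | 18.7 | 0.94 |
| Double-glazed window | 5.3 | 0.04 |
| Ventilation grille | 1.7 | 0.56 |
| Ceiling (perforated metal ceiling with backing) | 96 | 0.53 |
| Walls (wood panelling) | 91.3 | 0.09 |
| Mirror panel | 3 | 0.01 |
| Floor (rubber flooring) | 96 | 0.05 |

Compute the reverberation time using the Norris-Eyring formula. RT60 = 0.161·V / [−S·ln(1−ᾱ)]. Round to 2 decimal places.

0.48 s

Total surface area S = 18.7 + 5.3 + 1.7 + 96 + 91.3 + 3 + 96 = 312.0 sq m.
Σ(Sᵢαᵢ) = 18.7·0.94 + 5.3·0.04 + 1.7·0.56 + 96·0.53 + 91.3·0.09 + 3·0.01 + 96·0.05 = 82.669.
ᾱ = 82.669 / 312.0 = 0.2650.
−S·ln(1−ᾱ) = −312.0 × ln(1 − 0.2650) = 96.060.
V = 12 × 8 × 3 = 288 m³.
RT60 = 0.161 × 288 / 96.060 = 0.48 s.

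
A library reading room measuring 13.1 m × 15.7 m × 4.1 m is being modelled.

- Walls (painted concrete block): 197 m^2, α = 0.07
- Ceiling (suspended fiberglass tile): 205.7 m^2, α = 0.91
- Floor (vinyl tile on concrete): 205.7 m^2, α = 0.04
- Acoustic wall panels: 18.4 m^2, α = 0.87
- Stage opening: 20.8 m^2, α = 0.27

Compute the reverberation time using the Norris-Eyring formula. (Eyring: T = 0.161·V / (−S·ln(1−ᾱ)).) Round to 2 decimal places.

Total surface area S = 197 + 205.7 + 205.7 + 18.4 + 20.8 = 647.6 m^2.
Σ(Sᵢαᵢ) = 197×0.07 + 205.7×0.91 + 205.7×0.04 + 18.4×0.87 + 20.8×0.27 = 230.829.
ᾱ = 230.829 / 647.6 = 0.3564.
Eyring denominator: −S ln(1−ᾱ) = 285.383.
V = 13.1 × 15.7 × 4.1 = 843.247 m³.
RT60 = 0.161 × 843.247 / 285.383 = 0.48 s.

0.48 s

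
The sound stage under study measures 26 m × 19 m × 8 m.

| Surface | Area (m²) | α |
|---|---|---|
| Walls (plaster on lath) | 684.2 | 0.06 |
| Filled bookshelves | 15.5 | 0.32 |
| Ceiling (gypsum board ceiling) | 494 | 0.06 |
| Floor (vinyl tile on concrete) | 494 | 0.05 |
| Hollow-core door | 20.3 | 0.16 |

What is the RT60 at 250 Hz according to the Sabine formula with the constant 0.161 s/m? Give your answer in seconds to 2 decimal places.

Summing Sᵢαᵢ: 41.052 + 4.960 + 29.640 + 24.700 + 3.248 → A = 103.600 sabins.
Volume V = 26 × 19 × 8 = 3952 m³.
RT60 = 0.161 · V / A = 0.161 × 3952 / 103.600 = 6.14 s.

6.14 seconds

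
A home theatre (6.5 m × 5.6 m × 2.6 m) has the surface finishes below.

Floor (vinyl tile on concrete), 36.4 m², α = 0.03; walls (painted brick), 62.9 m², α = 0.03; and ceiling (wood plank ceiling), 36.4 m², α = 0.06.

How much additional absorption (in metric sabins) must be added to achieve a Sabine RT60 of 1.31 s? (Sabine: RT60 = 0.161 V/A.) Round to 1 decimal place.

6.5 sabins

Summing Sᵢαᵢ: 1.092 + 1.887 + 2.184 → A₁ = 5.163 sabins.
Target A₂ = 0.161·94.64/1.31 = 11.631 sabins (V = 94.64 m³).
ΔA = A₂ − A₁ = 11.631 − 5.163 = 6.5 sabins.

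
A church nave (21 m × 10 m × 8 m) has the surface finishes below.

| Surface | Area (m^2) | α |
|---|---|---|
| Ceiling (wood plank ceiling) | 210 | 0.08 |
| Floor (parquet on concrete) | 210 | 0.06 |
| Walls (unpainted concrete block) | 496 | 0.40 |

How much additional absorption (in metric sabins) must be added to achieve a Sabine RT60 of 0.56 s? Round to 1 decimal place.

Total absorption A₁ = 210*0.08 + 210*0.06 + 496*0.40
  = 16.800 + 12.600 + 198.400 = 227.800 m^2 sabins.
Target A₂ = 0.161·1680/0.56 = 483.000 sabins (V = 1680 m³).
ΔA = A₂ − A₁ = 483.000 − 227.800 = 255.2 sabins.

255.2 sabins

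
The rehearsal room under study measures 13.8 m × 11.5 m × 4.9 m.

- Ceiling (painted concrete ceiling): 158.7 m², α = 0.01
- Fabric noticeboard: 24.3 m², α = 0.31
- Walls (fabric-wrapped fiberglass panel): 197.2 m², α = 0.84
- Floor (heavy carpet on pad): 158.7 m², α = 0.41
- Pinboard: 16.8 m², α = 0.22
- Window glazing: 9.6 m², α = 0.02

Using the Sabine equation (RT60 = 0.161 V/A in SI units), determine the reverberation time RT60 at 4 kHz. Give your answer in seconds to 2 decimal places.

Summing Sᵢαᵢ: 1.587 + 7.533 + 165.648 + 65.067 + 3.696 + 0.192 → A = 243.723 sabins.
Room volume: 777.63 m³.
Sabine: RT60 = 0.161 × 777.63 / 243.723 = 0.51 s.

0.51 s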